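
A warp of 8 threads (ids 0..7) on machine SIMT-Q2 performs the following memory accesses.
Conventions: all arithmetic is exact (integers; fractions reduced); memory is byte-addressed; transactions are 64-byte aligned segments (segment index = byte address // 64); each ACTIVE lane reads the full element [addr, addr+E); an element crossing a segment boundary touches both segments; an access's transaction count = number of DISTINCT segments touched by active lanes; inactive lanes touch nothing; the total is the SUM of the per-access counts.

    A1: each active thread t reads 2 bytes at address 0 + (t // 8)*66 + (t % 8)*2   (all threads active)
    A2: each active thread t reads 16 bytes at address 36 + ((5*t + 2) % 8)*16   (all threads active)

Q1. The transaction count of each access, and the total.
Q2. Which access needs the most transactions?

A1: 1 transaction
A2: 3 transactions

Answer: 1,3; total 4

Answer: A2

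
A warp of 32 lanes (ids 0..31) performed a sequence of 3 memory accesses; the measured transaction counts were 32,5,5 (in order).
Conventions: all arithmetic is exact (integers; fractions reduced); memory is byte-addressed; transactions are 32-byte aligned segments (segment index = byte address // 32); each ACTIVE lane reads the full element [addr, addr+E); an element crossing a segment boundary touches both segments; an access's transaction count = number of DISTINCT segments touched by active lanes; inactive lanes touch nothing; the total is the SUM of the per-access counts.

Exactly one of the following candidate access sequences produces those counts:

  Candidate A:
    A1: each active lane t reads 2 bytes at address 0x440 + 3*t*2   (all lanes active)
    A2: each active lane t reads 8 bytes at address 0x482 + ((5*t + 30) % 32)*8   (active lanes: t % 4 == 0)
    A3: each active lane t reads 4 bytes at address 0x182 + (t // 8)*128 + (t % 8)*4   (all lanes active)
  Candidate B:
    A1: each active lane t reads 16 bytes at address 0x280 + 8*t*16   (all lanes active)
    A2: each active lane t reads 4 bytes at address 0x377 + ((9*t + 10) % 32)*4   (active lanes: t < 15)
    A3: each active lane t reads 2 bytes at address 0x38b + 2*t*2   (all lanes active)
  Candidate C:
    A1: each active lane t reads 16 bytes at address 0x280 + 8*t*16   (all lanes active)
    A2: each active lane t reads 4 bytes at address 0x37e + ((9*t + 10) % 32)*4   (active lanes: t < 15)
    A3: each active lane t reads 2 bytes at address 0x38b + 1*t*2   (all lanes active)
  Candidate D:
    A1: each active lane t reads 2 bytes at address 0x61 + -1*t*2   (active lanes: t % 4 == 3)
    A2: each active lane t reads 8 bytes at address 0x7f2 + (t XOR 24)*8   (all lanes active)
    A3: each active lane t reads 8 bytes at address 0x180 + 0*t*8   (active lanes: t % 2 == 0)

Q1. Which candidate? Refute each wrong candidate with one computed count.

A: A1 gives 6 transactions, not 32
C: A3 gives 3 transactions, not 5
D: A1 gives 2 transactions, not 32
B: all counts match (32,5,5)

Answer: B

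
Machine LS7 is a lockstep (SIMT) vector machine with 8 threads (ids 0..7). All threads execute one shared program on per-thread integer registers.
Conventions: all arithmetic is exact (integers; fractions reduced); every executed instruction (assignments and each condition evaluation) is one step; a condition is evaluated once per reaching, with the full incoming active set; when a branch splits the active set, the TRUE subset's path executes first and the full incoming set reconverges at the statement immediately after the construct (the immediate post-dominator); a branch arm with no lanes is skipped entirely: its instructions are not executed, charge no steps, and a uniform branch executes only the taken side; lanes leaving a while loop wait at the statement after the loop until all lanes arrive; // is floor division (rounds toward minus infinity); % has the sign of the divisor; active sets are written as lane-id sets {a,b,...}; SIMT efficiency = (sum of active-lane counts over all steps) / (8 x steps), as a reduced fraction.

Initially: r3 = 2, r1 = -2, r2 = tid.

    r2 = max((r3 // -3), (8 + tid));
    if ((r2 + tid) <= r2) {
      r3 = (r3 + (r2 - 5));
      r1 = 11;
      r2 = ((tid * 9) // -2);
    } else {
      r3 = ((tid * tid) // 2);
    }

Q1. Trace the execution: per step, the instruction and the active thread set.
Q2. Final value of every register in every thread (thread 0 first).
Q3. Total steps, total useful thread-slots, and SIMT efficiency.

step 0: r2 <- max((r3 // -3), (8 + tid)) {0,1,2,3,4,5,6,7}
step 1: eval ((r2 + tid) <= r2)      {0,1,2,3,4,5,6,7}
step 2: r3 <- (r3 + (r2 - 5))        {0}
step 3: r1 <- 11                     {0}
step 4: r2 <- ((tid * 9) // -2)      {0}
step 5: r3 <- ((tid * tid) // 2)     {1,2,3,4,5,6,7}

Answer: 6 steps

r3: 5,0,2,4,8,12,18,24
r1: 11,-2,-2,-2,-2,-2,-2,-2
r2: 0,9,10,11,12,13,14,15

steps = 6; useful = 26; efficiency = 26/48 = 13/24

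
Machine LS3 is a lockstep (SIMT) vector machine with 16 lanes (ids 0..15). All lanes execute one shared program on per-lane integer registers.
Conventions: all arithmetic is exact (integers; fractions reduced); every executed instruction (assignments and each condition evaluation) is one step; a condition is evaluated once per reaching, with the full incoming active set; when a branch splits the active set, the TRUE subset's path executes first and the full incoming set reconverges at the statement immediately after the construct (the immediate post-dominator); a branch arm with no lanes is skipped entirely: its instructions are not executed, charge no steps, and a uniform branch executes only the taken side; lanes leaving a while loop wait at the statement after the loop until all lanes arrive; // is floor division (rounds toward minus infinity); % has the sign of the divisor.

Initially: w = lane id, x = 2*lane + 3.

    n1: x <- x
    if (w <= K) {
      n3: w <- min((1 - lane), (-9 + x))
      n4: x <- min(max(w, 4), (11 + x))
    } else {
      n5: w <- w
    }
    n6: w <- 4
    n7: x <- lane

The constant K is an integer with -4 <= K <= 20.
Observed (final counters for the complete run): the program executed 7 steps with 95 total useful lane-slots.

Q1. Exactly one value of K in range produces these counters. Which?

Answer: K = 14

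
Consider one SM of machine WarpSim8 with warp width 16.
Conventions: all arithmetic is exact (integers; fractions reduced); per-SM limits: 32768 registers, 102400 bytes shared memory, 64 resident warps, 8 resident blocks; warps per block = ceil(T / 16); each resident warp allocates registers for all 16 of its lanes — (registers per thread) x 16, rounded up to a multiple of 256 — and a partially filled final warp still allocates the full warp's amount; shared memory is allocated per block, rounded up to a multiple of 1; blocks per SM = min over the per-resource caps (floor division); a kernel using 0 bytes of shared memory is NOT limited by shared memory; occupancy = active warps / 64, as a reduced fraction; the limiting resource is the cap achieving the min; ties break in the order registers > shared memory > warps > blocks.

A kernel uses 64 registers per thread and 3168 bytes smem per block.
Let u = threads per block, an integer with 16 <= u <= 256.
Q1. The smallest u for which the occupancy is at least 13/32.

Answer: u = 49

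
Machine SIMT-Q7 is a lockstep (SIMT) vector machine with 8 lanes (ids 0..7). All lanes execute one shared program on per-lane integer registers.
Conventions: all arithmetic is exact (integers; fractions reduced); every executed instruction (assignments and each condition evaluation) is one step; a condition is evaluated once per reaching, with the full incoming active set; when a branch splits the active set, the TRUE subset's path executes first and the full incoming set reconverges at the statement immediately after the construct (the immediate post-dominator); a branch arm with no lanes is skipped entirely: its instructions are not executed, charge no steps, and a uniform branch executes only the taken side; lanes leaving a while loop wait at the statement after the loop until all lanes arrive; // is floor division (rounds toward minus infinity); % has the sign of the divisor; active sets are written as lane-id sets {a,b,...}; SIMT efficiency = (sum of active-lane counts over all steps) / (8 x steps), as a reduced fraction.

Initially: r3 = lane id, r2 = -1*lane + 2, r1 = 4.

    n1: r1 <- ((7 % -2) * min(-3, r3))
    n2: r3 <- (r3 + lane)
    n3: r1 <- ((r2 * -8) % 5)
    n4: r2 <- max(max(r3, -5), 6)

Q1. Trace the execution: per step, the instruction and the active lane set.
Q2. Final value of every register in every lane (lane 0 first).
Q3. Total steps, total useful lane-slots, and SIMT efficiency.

step 0: r1 <- ((7 % -2) * min(-3, r3)) {0,1,2,3,4,5,6,7}
step 1: r3 <- (r3 + lane)            {0,1,2,3,4,5,6,7}
step 2: r1 <- ((r2 * -8) % 5)        {0,1,2,3,4,5,6,7}
step 3: r2 <- max(max(r3, -5), 6)    {0,1,2,3,4,5,6,7}

Answer: 4 steps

r3: 0,2,4,6,8,10,12,14
r2: 6,6,6,6,8,10,12,14
r1: 4,2,0,3,1,4,2,0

steps = 4; useful = 32; efficiency = 32/32 = 1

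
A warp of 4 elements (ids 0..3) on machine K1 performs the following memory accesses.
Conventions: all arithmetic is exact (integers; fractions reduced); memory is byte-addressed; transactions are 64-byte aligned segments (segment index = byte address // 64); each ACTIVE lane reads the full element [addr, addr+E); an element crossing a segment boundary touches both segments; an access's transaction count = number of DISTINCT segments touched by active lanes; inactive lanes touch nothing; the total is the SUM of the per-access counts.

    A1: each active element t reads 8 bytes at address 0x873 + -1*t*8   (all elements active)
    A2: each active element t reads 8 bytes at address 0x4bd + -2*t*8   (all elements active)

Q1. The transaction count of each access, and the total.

A1: 1 transaction
A2: 2 transactions

Answer: 1,2; total 3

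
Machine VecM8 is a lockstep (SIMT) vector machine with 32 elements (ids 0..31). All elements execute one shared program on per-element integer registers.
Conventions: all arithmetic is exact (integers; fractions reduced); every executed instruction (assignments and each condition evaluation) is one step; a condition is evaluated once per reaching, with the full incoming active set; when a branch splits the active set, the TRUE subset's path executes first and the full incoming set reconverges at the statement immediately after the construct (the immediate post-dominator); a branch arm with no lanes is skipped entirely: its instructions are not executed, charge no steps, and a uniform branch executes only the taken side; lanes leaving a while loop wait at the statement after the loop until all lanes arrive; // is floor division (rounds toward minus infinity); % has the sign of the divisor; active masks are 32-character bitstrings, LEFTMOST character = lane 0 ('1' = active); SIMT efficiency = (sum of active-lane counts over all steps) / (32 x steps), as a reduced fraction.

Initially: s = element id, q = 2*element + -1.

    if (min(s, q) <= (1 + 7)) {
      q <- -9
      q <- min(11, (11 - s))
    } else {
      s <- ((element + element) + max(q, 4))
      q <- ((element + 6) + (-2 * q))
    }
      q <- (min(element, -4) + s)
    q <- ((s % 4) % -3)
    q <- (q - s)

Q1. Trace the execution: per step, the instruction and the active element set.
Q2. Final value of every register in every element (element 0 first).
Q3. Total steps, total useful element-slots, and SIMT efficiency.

step 0: eval (min(s, q) <= (1 + 7))  11111111111111111111111111111111
step 1: q <- -9                      11111111100000000000000000000000
step 2: q <- min(11, (11 - s))       11111111100000000000000000000000
step 3: s <- ((element + element) + max(q, 4)) 00000000011111111111111111111111
step 4: q <- ((element + 6) + (-2 * q)) 00000000011111111111111111111111
step 5: q <- (min(element, -4) + s)  11111111111111111111111111111111
step 6: q <- ((s % 4) % -3)          11111111111111111111111111111111
step 7: q <- (q - s)                 11111111111111111111111111111111

Answer: 8 steps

s: 0,1,2,3,4,5,6,7,8,35,39,43,47,51,55,59,63,67,71,75,79,83,87,91,95,99,103,107,111,115,119,123
q: 0,-3,-3,-3,-4,-7,-7,-7,-8,-35,-39,-43,-47,-51,-55,-59,-63,-67,-71,-75,-79,-83,-87,-91,-95,-99,-103,-107,-111,-115,-119,-123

steps = 8; useful = 192; efficiency = 192/256 = 3/4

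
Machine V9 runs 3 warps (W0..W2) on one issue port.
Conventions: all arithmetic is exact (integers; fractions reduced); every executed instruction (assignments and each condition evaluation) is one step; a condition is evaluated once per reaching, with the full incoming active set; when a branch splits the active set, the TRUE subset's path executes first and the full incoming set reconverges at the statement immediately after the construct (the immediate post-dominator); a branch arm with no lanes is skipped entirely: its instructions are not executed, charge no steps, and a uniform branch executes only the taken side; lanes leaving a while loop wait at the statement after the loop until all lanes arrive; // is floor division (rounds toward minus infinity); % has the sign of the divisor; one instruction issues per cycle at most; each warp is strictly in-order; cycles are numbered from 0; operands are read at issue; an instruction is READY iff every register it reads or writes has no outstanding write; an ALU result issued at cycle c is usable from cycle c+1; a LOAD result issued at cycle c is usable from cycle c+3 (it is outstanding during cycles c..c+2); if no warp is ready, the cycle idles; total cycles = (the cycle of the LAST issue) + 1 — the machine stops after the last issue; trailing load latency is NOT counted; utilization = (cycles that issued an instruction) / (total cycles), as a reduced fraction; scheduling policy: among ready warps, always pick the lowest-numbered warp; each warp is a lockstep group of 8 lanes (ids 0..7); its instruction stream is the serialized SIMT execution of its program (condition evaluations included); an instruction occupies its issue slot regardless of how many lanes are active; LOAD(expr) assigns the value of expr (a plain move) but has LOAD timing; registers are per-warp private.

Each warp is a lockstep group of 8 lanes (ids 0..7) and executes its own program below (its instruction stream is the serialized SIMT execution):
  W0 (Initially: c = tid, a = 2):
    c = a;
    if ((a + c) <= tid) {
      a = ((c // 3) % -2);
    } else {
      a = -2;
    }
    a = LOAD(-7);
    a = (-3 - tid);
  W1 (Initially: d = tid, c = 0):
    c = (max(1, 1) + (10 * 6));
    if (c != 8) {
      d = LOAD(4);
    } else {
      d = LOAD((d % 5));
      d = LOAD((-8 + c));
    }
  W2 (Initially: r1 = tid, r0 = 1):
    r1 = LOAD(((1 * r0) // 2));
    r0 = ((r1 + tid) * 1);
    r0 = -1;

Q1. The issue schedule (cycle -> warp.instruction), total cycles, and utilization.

cycle 0: W0.I0
cycle 1: W0.I1
cycle 2: W0.I2
cycle 3: W0.I3
cycle 4: W0.I4
cycle 5: W1.I0
cycle 6: W1.I1
cycle 7: W0.I5
cycle 8: W1.I2
cycle 9: W2.I0
cycle 10: idle
cycle 11: idle
cycle 12: W2.I1
cycle 13: W2.I2

Answer: 14 cycles, utilization 6/7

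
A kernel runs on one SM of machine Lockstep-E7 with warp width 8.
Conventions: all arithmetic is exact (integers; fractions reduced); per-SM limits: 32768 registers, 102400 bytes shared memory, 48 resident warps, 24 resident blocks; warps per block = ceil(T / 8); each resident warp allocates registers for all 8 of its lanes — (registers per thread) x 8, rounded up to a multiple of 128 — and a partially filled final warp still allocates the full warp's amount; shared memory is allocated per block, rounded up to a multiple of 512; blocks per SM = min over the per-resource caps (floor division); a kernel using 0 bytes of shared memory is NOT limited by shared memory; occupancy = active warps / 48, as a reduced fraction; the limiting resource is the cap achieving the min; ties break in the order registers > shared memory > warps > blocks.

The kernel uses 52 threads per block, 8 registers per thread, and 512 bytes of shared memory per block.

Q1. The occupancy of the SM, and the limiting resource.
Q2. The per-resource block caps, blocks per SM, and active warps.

Answer: occupancy 7/8, limited by warps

registers: 36 blocks
shared memory: 200 blocks
warps: 6 blocks
blocks: 24 blocks

Answer: 6 blocks, 42 active warps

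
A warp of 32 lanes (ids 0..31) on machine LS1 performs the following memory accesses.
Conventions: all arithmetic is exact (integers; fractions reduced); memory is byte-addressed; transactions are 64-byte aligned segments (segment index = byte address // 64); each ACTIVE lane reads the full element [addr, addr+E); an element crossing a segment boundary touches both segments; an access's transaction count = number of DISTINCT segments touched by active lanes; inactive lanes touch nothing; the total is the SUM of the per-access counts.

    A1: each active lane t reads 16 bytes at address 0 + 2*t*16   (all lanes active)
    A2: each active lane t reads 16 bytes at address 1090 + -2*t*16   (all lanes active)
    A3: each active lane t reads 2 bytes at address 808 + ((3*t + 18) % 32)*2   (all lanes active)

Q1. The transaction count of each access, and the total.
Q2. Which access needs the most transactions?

A1: 16 transactions
A2: 17 transactions
A3: 2 transactions

Answer: 16,17,2; total 35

Answer: A2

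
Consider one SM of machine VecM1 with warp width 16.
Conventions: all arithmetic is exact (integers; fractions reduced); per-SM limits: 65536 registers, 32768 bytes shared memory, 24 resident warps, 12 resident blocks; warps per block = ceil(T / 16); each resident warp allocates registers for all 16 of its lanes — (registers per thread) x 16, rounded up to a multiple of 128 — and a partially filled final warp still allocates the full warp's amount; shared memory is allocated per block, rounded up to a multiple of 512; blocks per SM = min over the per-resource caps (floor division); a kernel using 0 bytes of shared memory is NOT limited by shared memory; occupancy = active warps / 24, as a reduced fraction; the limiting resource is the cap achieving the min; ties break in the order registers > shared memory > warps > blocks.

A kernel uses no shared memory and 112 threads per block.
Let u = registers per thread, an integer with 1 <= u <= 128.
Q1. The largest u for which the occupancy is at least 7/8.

Answer: u = 128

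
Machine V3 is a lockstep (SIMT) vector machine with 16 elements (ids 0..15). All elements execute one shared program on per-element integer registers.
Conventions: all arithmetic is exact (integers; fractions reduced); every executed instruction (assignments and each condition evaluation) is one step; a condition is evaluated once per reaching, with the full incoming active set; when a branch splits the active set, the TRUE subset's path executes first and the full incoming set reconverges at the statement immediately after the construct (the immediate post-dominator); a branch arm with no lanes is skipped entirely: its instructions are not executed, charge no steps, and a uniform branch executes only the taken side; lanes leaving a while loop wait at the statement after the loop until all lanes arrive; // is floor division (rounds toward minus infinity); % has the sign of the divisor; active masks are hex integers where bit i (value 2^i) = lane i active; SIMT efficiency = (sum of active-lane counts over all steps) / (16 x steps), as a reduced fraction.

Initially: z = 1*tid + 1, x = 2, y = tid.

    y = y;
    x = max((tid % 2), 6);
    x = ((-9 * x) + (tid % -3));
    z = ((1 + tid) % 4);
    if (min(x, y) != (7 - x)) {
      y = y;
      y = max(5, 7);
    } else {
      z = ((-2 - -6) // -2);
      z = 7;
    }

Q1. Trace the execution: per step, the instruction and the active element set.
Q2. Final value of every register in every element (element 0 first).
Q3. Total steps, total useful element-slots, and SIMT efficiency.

step 0: y <- y                       0xffff
step 1: x <- max((tid % 2), 6)       0xffff
step 2: x <- ((-9 * x) + (tid % -3)) 0xffff
step 3: z <- ((1 + tid) % 4)         0xffff
step 4: eval (min(x, y) != (7 - x))  0xffff
step 5: y <- y                       0xffff
step 6: y <- max(5, 7)               0xffff

Answer: 7 steps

z: 1,2,3,0,1,2,3,0,1,2,3,0,1,2,3,0
x: -54,-56,-55,-54,-56,-55,-54,-56,-55,-54,-56,-55,-54,-56,-55,-54
y: 7,7,7,7,7,7,7,7,7,7,7,7,7,7,7,7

steps = 7; useful = 112; efficiency = 112/112 = 1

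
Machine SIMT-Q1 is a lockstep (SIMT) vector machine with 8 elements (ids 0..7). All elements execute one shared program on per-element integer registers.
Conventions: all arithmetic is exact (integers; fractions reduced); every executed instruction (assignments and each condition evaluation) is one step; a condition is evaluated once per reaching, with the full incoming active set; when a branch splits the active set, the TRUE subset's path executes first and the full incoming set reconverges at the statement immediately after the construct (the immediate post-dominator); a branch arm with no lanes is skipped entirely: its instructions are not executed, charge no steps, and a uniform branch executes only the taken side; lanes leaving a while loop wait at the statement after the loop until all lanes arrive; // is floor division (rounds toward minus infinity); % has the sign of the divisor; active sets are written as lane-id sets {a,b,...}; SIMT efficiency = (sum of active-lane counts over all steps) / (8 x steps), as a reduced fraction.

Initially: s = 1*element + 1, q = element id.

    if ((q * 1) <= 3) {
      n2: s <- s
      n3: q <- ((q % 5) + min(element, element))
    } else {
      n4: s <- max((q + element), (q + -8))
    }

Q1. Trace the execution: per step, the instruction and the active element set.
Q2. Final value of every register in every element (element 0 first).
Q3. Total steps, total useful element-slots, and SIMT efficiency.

step 0: eval ((q * 1) <= 3)          {0,1,2,3,4,5,6,7}
step 1: s <- s                       {0,1,2,3}
step 2: q <- ((q % 5) + min(element, element)) {0,1,2,3}
step 3: s <- max((q + element), (q + -8)) {4,5,6,7}

Answer: 4 steps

s: 1,2,3,4,8,10,12,14
q: 0,2,4,6,4,5,6,7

steps = 4; useful = 20; efficiency = 20/32 = 5/8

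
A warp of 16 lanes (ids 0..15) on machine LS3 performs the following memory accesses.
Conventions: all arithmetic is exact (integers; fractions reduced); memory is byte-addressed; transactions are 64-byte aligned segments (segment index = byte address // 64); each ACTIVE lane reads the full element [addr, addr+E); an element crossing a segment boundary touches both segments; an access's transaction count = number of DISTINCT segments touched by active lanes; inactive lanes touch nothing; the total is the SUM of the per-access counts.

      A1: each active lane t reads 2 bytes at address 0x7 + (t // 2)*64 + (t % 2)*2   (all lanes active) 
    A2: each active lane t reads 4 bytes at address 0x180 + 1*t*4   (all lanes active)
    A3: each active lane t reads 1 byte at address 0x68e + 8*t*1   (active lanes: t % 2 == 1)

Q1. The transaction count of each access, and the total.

A1: 8 transactions
A2: 1 transaction
A3: 3 transactions

Answer: 8,1,3; total 12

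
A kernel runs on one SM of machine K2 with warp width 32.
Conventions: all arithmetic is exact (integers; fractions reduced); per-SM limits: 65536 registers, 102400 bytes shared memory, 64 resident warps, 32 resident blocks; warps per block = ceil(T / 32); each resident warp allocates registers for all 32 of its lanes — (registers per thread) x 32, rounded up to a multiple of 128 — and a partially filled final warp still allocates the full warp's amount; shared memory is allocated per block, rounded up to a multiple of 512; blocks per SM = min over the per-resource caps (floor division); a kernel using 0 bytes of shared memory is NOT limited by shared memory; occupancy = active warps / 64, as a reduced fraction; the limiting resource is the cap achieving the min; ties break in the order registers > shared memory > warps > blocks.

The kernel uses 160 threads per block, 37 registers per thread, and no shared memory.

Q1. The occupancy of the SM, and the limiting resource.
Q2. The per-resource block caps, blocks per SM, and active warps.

Answer: occupancy 25/32, limited by registers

registers: 10 blocks
shared memory: no limit (kernel uses none)
warps: 12 blocks
blocks: 32 blocks

Answer: 10 blocks, 50 active warps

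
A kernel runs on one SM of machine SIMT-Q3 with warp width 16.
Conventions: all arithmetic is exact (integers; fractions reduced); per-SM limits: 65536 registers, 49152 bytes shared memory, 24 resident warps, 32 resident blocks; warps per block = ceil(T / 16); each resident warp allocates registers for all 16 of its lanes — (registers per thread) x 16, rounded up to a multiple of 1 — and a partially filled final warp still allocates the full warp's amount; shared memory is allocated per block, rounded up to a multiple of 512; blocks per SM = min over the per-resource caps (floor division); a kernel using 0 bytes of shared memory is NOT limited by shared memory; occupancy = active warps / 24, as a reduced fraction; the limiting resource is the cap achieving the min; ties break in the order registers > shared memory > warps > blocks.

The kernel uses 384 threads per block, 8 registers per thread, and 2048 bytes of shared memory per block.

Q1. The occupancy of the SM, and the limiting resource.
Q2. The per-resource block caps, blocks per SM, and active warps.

Answer: occupancy 1, limited by warps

registers: 21 blocks
shared memory: 24 blocks
warps: 1 block
blocks: 32 blocks

Answer: 1 block, 24 active warps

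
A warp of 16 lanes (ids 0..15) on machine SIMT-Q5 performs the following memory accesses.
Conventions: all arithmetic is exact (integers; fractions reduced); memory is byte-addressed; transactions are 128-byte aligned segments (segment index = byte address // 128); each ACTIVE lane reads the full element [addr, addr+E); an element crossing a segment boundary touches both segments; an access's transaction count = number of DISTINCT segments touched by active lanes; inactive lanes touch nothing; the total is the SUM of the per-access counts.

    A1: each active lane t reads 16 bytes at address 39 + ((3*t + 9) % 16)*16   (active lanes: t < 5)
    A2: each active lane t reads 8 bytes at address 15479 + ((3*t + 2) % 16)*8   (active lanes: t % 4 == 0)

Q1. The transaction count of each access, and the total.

A1: 3 transactions
A2: 1 transaction

Answer: 3,1; total 4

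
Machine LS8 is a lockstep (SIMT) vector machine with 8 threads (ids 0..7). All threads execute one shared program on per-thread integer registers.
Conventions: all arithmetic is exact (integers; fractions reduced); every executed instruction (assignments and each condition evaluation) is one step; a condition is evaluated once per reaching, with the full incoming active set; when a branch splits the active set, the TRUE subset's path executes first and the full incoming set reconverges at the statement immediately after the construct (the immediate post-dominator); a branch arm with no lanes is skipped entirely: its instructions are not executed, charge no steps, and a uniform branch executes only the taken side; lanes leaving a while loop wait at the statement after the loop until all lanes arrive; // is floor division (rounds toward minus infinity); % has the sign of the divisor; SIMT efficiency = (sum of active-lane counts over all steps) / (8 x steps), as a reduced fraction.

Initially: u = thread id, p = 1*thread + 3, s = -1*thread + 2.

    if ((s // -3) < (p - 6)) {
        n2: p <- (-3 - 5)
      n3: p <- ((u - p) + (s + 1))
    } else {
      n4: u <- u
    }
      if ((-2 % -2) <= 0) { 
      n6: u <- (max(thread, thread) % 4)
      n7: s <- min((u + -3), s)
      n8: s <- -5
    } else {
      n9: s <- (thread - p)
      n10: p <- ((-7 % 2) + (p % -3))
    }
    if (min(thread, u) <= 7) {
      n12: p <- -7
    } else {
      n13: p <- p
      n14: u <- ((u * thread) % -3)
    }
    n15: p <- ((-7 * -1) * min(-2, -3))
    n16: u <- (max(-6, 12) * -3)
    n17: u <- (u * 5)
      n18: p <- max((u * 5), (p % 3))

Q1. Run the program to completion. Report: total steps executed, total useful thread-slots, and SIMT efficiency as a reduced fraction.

Answer: 14 steps, 100 useful, 25/28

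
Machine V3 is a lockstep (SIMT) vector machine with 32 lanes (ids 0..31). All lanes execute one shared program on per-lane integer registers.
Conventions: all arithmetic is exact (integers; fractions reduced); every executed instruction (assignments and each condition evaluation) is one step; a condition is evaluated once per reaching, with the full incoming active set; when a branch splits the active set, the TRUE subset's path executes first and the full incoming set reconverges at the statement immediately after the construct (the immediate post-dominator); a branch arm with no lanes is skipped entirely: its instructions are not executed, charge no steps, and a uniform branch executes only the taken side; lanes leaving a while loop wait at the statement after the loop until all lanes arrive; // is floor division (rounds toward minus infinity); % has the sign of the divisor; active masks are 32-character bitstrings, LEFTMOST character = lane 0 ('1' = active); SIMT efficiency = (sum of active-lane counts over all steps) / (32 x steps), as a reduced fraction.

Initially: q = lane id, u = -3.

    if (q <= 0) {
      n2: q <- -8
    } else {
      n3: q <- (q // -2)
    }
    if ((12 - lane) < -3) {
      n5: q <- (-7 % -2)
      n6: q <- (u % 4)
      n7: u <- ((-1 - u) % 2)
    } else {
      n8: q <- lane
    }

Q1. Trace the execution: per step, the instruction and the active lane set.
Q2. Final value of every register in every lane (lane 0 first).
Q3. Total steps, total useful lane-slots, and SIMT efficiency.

step 0: eval (q <= 0)                11111111111111111111111111111111
step 1: q <- -8                      10000000000000000000000000000000
step 2: q <- (q // -2)               01111111111111111111111111111111
step 3: eval ((12 - lane) < -3)      11111111111111111111111111111111
step 4: q <- (-7 % -2)               00000000000000001111111111111111
step 5: q <- (u % 4)                 00000000000000001111111111111111
step 6: u <- ((-1 - u) % 2)          00000000000000001111111111111111
step 7: q <- lane                    11111111111111110000000000000000

Answer: 8 steps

q: 0,1,2,3,4,5,6,7,8,9,10,11,12,13,14,15,1,1,1,1,1,1,1,1,1,1,1,1,1,1,1,1
u: -3,-3,-3,-3,-3,-3,-3,-3,-3,-3,-3,-3,-3,-3,-3,-3,0,0,0,0,0,0,0,0,0,0,0,0,0,0,0,0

steps = 8; useful = 160; efficiency = 160/256 = 5/8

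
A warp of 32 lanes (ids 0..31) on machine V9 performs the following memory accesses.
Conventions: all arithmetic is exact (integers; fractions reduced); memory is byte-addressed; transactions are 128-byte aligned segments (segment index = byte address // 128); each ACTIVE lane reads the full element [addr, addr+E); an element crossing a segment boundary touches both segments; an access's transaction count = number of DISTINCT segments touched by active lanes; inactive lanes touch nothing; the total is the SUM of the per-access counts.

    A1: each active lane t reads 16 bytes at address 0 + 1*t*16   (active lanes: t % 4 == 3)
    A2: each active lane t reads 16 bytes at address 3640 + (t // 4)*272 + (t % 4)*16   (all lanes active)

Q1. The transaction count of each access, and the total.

A1: 4 transactions
A2: 12 transactions

Answer: 4,12; total 16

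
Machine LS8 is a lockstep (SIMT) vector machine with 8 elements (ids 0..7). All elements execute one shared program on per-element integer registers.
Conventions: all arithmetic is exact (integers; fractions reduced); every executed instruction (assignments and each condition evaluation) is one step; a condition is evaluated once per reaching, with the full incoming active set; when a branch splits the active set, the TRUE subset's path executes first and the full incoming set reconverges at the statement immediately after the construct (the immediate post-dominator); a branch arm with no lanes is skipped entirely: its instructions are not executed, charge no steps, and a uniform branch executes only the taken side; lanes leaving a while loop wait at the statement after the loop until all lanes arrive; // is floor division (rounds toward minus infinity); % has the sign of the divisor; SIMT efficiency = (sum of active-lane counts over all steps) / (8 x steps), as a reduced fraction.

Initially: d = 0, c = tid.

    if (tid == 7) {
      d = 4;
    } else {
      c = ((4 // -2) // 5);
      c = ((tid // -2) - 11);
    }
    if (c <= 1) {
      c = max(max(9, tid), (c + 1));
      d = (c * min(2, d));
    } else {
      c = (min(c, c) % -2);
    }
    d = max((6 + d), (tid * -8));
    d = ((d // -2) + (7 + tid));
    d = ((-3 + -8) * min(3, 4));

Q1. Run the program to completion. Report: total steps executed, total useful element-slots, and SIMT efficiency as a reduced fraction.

Answer: 11 steps, 70 useful, 35/44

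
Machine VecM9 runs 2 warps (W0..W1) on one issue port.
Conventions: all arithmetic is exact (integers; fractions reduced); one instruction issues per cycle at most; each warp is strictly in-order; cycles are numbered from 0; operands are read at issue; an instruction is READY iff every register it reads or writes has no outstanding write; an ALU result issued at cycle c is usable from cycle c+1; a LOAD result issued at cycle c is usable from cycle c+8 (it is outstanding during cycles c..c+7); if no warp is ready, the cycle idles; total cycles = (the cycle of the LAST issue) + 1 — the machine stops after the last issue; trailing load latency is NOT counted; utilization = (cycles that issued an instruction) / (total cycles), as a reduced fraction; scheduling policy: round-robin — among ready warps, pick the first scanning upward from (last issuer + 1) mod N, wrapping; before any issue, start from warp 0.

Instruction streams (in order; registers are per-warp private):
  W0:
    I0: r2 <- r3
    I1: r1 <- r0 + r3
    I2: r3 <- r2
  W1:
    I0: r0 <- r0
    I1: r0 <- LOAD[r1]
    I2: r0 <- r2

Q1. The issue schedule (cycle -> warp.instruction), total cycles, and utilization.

cycle 0: W0.I0
cycle 1: W1.I0
cycle 2: W0.I1
cycle 3: W1.I1
cycle 4: W0.I2
cycle 5: idle
cycle 6: idle
cycle 7: idle
cycle 8: idle
cycle 9: idle
cycle 10: idle
cycle 11: W1.I2

Answer: 12 cycles, utilization 1/2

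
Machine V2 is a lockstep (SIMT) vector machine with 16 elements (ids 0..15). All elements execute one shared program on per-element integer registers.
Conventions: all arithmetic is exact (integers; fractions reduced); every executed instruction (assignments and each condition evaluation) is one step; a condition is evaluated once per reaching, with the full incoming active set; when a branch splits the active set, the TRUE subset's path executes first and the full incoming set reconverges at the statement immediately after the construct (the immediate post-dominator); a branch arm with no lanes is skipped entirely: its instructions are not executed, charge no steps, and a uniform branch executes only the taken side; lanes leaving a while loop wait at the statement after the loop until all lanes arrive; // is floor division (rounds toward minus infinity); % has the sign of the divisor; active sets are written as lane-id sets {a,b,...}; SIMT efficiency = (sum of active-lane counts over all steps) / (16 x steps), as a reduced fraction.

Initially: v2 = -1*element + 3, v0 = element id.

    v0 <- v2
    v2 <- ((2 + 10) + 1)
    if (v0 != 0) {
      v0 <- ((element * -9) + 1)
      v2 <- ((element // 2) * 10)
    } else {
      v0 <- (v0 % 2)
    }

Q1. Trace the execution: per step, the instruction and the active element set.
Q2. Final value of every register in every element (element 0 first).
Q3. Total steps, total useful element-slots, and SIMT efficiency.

step 0: v0 <- v2                     {0,1,2,3,4,5,6,7,8,9,10,11,12,13,14,15}
step 1: v2 <- ((2 + 10) + 1)         {0,1,2,3,4,5,6,7,8,9,10,11,12,13,14,15}
step 2: eval (v0 != 0)               {0,1,2,3,4,5,6,7,8,9,10,11,12,13,14,15}
step 3: v0 <- ((element * -9) + 1)   {0,1,2,4,5,6,7,8,9,10,11,12,13,14,15}
step 4: v2 <- ((element // 2) * 10)  {0,1,2,4,5,6,7,8,9,10,11,12,13,14,15}
step 5: v0 <- (v0 % 2)               {3}

Answer: 6 steps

v2: 0,0,10,13,20,20,30,30,40,40,50,50,60,60,70,70
v0: 1,-8,-17,0,-35,-44,-53,-62,-71,-80,-89,-98,-107,-116,-125,-134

steps = 6; useful = 79; efficiency = 79/96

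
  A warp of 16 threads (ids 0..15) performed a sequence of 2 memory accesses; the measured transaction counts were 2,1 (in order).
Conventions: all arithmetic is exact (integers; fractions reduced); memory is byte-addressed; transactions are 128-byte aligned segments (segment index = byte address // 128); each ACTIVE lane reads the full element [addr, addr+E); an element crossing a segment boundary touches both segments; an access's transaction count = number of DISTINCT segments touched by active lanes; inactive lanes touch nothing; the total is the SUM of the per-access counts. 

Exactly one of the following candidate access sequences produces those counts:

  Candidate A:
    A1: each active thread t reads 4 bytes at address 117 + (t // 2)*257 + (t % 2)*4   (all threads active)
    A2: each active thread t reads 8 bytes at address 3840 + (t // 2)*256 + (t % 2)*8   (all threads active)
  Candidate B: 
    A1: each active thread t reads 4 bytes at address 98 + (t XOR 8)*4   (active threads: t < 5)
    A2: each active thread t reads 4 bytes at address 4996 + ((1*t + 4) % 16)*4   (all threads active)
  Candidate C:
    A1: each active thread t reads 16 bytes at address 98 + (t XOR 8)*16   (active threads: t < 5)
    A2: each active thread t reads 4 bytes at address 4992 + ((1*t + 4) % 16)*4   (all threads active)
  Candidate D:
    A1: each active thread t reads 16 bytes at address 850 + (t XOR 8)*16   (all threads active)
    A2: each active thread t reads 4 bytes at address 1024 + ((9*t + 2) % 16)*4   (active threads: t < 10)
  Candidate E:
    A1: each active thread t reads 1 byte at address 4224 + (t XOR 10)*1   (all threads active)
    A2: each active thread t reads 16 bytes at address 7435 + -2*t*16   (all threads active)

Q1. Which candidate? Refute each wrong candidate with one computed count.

A: A1 gives 12 transactions, not 2
B: A1 gives 1 transaction, not 2
D: A1 gives 3 transactions, not 2
E: A1 gives 1 transaction, not 2
C: all counts match (2,1)

Answer: C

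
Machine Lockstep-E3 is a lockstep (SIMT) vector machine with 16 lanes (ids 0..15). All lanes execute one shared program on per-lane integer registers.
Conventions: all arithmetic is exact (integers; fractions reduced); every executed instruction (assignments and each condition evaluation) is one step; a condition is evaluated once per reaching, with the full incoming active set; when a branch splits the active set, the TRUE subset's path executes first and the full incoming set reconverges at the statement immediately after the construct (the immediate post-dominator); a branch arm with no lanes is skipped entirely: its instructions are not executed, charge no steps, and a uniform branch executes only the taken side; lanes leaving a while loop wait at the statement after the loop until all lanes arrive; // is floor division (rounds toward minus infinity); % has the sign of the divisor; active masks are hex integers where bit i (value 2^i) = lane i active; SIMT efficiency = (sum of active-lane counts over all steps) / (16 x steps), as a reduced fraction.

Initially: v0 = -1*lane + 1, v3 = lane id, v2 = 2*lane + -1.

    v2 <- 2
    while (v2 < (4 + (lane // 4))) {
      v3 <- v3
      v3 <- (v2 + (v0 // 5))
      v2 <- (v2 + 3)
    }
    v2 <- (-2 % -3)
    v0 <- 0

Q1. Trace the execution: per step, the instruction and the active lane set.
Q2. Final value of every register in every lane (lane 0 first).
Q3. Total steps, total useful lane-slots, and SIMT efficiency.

step 0: v2 <- 2                      0xffff
step 1: eval (v2 < (4 + (lane // 4))) 0xffff
step 2: v3 <- v3                     0xffff
step 3: v3 <- (v2 + (v0 // 5))       0xffff
step 4: v2 <- (v2 + 3)               0xffff
step 5: eval (v2 < (4 + (lane // 4))) 0xffff
step 6: v3 <- v3                     0xff00
step 7: v3 <- (v2 + (v0 // 5))       0xff00
step 8: v2 <- (v2 + 3)               0xff00
step 9: eval (v2 < (4 + (lane // 4))) 0xff00
step 10: v2 <- (-2 % -3)              0xffff
step 11: v0 <- 0                      0xffff

Answer: 12 steps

v0: 0,0,0,0,0,0,0,0,0,0,0,0,0,0,0,0
v3: 2,2,1,1,1,1,1,0,3,3,3,3,2,2,2,2
v2: -2,-2,-2,-2,-2,-2,-2,-2,-2,-2,-2,-2,-2,-2,-2,-2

steps = 12; useful = 160; efficiency = 160/192 = 5/6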